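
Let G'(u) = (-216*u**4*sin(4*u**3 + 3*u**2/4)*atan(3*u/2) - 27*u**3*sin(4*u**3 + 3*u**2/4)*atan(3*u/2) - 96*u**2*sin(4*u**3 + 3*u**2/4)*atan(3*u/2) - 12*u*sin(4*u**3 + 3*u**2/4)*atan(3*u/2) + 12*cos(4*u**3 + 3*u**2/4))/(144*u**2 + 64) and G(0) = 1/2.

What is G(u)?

Recognize the product-rule pattern: G'(u) = v'r + vr' with v = atan(3*u/2)/8, r = cos(4*u**3 + 3*u**2/4), so integration by parts undoes it.
A general antiderivative is cos(4*u**3 + 3*u**2/4)*atan(3*u/2)/8 + C.
The condition gives C = 1/2 - (0) = 1/2.
So G(u) = cos(4*u**3 + 3*u**2/4)*atan(3*u/2)/8 + 1/2.
Check: d/du[cos(4*u**3 + 3*u**2/4)*atan(3*u/2)/8 + 1/2] = (-216*u**4*sin(4*u**3 + 3*u**2/4)*atan(3*u/2) - 27*u**3*sin(4*u**3 + 3*u**2/4)*atan(3*u/2) - 96*u**2*sin(4*u**3 + 3*u**2/4)*atan(3*u/2) - 12*u*sin(4*u**3 + 3*u**2/4)*atan(3*u/2) + 12*cos(4*u**3 + 3*u**2/4))/(144*u**2 + 64) = G'(u).

G(u) = cos(4*u**3 + 3*u**2/4)*atan(3*u/2)/8 + 1/2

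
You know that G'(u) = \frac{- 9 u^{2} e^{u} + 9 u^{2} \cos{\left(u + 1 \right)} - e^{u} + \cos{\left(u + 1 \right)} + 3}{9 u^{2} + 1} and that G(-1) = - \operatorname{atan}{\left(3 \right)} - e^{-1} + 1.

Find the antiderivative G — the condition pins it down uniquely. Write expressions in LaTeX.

Recover the given G'(u) by differentiating a candidate G(u); any mismatch rules it out.
A general antiderivative is - e^{u} + \sin{\left(u + 1 \right)} + \operatorname{atan}{\left(3 u \right)} + C.
The condition gives C = - \operatorname{atan}{\left(3 \right)} - e^{-1} + 1 - (- \operatorname{atan}{\left(3 \right)} - e^{-1}) = 1.
So G(u) = - e^{u} + \sin{\left(u + 1 \right)} + \operatorname{atan}{\left(3 u \right)} + 1.
Check: d/du[- e^{u} + \sin{\left(u + 1 \right)} + \operatorname{atan}{\left(3 u \right)} + 1] = \frac{- 9 u^{2} e^{u} + 9 u^{2} \cos{\left(u + 1 \right)} - e^{u} + \cos{\left(u + 1 \right)} + 3}{9 u^{2} + 1} = G'(u).

G(u) = - e^{u} + \sin{\left(u + 1 \right)} + \operatorname{atan}{\left(3 u \right)} + 1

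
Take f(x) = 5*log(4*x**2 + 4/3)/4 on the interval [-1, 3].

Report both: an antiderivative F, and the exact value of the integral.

Check any antiderivative F(x) by computing F'(x) and comparing it with f(x).
F(x) = 5*(3*x*log(4*x**2 + 4/3) - 6*x + 2*sqrt(3)*atan(sqrt(3)*x))/12 is an antiderivative of f.
Check: d/dx[5*(3*x*log(4*x**2 + 4/3) - 6*x + 2*sqrt(3)*atan(sqrt(3)*x))/12] = 5*log(x**2 + 1/3)/4 + 5*log(2)/2, which equals f(x).
F(3) = -15/2 + 5*sqrt(3)*atan(3*sqrt(3))/6 + 15*log(112/3)/4; F(-1) = -5*log(16/3)/4 - 5*sqrt(3)*pi/18 + 5/2.
Integral = F(3) - F(-1) = -10 + 5*sqrt(3)*pi/18 + 5*sqrt(3)*atan(3*sqrt(3))/6 + 5*log(16/3)/4 + 15*log(112/3)/4.

Antiderivative: F(x) = 5*(3*x*log(4*x**2 + 4/3) - 6*x + 2*sqrt(3)*atan(sqrt(3)*x))/12; value = -10 + 5*sqrt(3)*pi/18 + 5*sqrt(3)*atan(3*sqrt(3))/6 + 5*log(16/3)/4 + 15*log(112/3)/4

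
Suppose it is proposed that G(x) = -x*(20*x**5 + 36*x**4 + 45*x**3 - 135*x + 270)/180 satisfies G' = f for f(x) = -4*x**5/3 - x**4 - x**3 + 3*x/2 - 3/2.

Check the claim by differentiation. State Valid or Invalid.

Invalid: d/dx[G] - f = 2*x**5/3, which is not 0.

d/dx[G] = -2*x**5/3 - x**4 - x**3 + 3*x/2 - 3/2
d/dx[G] - f(x) = 2*x**5/3 != 0.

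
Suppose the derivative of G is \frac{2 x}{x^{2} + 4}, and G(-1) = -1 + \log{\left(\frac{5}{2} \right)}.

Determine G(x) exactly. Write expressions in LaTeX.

G(x) = \log{\left(\frac{x^{2}}{2} + 2 \right)} - 1

The substitution u = \frac{x^{2}}{2} + 2 works: G'(x) is exactly (dG/du)*(du/dx) for that inner function.
A general antiderivative is \log{\left(\frac{x^{2}}{2} + 2 \right)} + C.
The condition gives C = -1 + \log{\left(\frac{5}{2} \right)} - (\log{\left(\frac{5}{2} \right)}) = -1.
So G(x) = \log{\left(\frac{x^{2}}{2} + 2 \right)} - 1.
Check: d/dx[\log{\left(\frac{x^{2}}{2} + 2 \right)} - 1] = \frac{2 x}{x^{2} + 4} = G'(x).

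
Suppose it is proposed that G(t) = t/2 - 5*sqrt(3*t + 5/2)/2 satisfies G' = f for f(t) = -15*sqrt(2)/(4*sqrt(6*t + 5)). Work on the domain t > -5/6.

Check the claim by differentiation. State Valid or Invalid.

d/dt[G] = (2*sqrt(6*t + 5) - 15*sqrt(2))/(4*sqrt(6*t + 5))
d/dt[G] - f(t) = 1/2 != 0.

Invalid: d/dt[G] - f = 1/2, which is not 0.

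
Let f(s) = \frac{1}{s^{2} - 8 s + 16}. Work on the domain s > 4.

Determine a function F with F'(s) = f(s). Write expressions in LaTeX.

For F(s) to be correct the identity F'(s) - f(s) = 0 must hold.
Check: d/ds[- \frac{1}{s - 4}] = \frac{1}{s^{2} - 8 s + 16} = f(s).

An antiderivative is F(s) = - \frac{1}{s - 4}.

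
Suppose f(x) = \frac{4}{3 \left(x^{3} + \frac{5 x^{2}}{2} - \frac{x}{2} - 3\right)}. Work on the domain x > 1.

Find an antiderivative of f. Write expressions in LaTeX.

An antiderivative is F(x) = \frac{8 \log{\left(x - 1 \right)}}{45} - \frac{16 \log{\left(x + \frac{3}{2} \right)}}{15} + \frac{8 \log{\left(x + 2 \right)}}{9}.

Factor the denominator (3 \left(x - 1\right) \left(x + 2\right) \left(2 x + 3\right)) and decompose: f = - \frac{32}{15 \left(2 x + 3\right)} + \frac{8}{9 \left(x + 2\right)} + \frac{8}{45 \left(x - 1\right)}; each piece integrates to a log, atan, or power term.
Check: d/dx[\frac{8 \log{\left(x - 1 \right)}}{45} - \frac{16 \log{\left(x + \frac{3}{2} \right)}}{15} + \frac{8 \log{\left(x + 2 \right)}}{9}] = \frac{8}{6 x^{3} + 15 x^{2} - 3 x - 18}, which equals f(x).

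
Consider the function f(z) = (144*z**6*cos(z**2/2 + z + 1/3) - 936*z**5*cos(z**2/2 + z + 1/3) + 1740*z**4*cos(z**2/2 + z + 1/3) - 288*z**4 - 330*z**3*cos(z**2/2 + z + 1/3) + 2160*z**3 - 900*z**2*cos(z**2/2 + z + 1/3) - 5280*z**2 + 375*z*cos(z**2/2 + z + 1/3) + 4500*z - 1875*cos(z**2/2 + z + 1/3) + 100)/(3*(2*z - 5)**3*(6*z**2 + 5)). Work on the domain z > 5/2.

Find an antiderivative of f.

An antiderivative is F(z) = -(12*z**2*log(3*z**2 + 5/2) - 12*z**2*sin(z**2/2 + z + 1/3) - 60*z*log(3*z**2 + 5/2) + 60*z*sin(z**2/2 + z + 1/3) + 75*log(3*z**2 + 5/2) - 75*sin(z**2/2 + z + 1/3) + 5)/(3*(2*z - 5)**2).

Check any antiderivative F(z) by computing F'(z) and comparing it with f(z).
Check: d/dz[-(12*z**2*log(3*z**2 + 5/2) - 12*z**2*sin(z**2/2 + z + 1/3) - 60*z*log(3*z**2 + 5/2) + 60*z*sin(z**2/2 + z + 1/3) + 75*log(3*z**2 + 5/2) - 75*sin(z**2/2 + z + 1/3) + 5)/(3*(2*z - 5)**2)] = (144*z**6*cos(z**2/2 + z + 1/3) - 936*z**5*cos(z**2/2 + z + 1/3) + 1740*z**4*cos(z**2/2 + z + 1/3) - 288*z**4 - 330*z**3*cos(z**2/2 + z + 1/3) + 2160*z**3 - 900*z**2*cos(z**2/2 + z + 1/3) - 5280*z**2 + 375*z*cos(z**2/2 + z + 1/3) + 4500*z - 1875*cos(z**2/2 + z + 1/3) + 100)/(144*z**5 - 1080*z**4 + 2820*z**3 - 3150*z**2 + 2250*z - 1875), which equals f(z).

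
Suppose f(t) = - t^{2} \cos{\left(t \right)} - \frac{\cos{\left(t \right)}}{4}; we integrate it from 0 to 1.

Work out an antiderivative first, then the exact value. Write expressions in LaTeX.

Antiderivative: F(t) = - \frac{4 t^{2} \sin{\left(t \right)} + 8 t \cos{\left(t \right)} - 7 \sin{\left(t \right)}}{4}; value = - 2 \cos{\left(1 \right)} + \frac{3 \sin{\left(1 \right)}}{4}

The integrand splits into summands that can be handled one at a time.
F(t) = - \frac{4 t^{2} \sin{\left(t \right)} + 8 t \cos{\left(t \right)} - 7 \sin{\left(t \right)}}{4} is an antiderivative of f.
Check: d/dt[- \frac{4 t^{2} \sin{\left(t \right)} + 8 t \cos{\left(t \right)} - 7 \sin{\left(t \right)}}{4}] = - t^{2} \cos{\left(t \right)} - \frac{\cos{\left(t \right)}}{4} = f(t).
F(1) = - 2 \cos{\left(1 \right)} + \frac{3 \sin{\left(1 \right)}}{4}; F(0) = 0.
Integral = F(1) - F(0) = - 2 \cos{\left(1 \right)} + \frac{3 \sin{\left(1 \right)}}{4}.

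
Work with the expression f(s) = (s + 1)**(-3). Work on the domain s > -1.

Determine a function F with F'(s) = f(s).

An antiderivative is F(s) = -1/(2*(s + 1)**2).

Any candidate F(s) must reproduce f(s) exactly when differentiated.
Check: d/ds[-1/(2*(s + 1)**2)] = 1/(s**3 + 3*s**2 + 3*s + 1), which equals f(s).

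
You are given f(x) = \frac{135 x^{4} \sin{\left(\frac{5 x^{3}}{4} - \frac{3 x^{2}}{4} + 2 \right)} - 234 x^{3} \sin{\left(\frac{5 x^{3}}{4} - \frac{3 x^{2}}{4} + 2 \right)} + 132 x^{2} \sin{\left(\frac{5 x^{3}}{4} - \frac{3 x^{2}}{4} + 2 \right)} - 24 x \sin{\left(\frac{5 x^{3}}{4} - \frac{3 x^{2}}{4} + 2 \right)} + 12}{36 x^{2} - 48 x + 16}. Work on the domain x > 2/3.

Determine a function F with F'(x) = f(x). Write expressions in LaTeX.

An antiderivative is F(x) = - \frac{3 x \cos{\left(\frac{5 x^{3}}{4} - \frac{3 x^{2}}{4} + 2 \right)} - 2 \cos{\left(\frac{5 x^{3}}{4} - \frac{3 x^{2}}{4} + 2 \right)} + 1}{3 x - 2}.

Any candidate F(x) must reproduce f(x) exactly when differentiated.
Check: d/dx[- \frac{3 x \cos{\left(\frac{5 x^{3}}{4} - \frac{3 x^{2}}{4} + 2 \right)} - 2 \cos{\left(\frac{5 x^{3}}{4} - \frac{3 x^{2}}{4} + 2 \right)} + 1}{3 x - 2}] = \frac{135 x^{4} \sin{\left(\frac{5 x^{3}}{4} - \frac{3 x^{2}}{4} + 2 \right)} - 234 x^{3} \sin{\left(\frac{5 x^{3}}{4} - \frac{3 x^{2}}{4} + 2 \right)} + 132 x^{2} \sin{\left(\frac{5 x^{3}}{4} - \frac{3 x^{2}}{4} + 2 \right)} - 24 x \sin{\left(\frac{5 x^{3}}{4} - \frac{3 x^{2}}{4} + 2 \right)} + 12}{36 x^{2} - 48 x + 16} = f(x).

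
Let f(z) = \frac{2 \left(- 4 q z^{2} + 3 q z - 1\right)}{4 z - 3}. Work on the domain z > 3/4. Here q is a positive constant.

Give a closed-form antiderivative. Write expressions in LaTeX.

An antiderivative is F(z) = - q z^{2} - \frac{\log{\left(2 z - \frac{3}{2} \right)}}{2}.

A first test for any F(z): its z-derivative must equal f(z) identically.
Check: d/dz[- q z^{2} - \frac{\log{\left(2 z - \frac{3}{2} \right)}}{2}] = \frac{- 8 q z^{2} + 6 q z - 2}{4 z - 3}, which equals f(z).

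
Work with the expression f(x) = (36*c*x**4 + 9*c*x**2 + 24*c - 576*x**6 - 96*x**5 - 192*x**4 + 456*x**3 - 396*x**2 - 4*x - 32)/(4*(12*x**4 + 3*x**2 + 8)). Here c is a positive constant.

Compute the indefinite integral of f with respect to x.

F(x) = (3*c*x - 16*x**3 - 4*x**2 - 4*x + 10*log(2*x**4 + x**2/2 + 4/3))/4 + C

An antiderivative F(x) passes only if d/dx[F] lands on f(x) exactly.
Check: d/dx[(3*c*x - 16*x**3 - 4*x**2 - 4*x + 10*log(2*x**4 + x**2/2 + 4/3))/4] = (36*c*x**4 + 9*c*x**2 + 24*c - 576*x**6 - 96*x**5 - 192*x**4 + 456*x**3 - 396*x**2 - 4*x - 32)/(48*x**4 + 12*x**2 + 32), which equals f(x).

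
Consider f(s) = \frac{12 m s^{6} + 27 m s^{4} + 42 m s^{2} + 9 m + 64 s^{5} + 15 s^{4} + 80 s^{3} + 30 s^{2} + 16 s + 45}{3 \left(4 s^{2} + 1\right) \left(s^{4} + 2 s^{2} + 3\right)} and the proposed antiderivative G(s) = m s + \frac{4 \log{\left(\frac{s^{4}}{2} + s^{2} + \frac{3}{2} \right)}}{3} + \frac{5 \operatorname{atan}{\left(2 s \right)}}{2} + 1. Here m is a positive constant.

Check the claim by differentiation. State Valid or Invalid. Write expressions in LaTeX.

d/ds[G] = \frac{12 m s^{6} + 27 m s^{4} + 42 m s^{2} + 9 m + 64 s^{5} + 15 s^{4} + 80 s^{3} + 30 s^{2} + 16 s + 45}{12 s^{6} + 27 s^{4} + 42 s^{2} + 9}
This equals f(s) exactly, so the claim holds.

Valid: G'(s) = f(s).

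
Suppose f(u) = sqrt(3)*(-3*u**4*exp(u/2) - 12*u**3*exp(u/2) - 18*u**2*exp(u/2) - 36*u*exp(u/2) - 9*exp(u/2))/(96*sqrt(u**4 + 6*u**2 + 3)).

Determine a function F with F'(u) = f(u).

f has the shape v'r + vr' for v = -3*sqrt(u**4/3 + 2*u**2 + 1)/16 and r = exp(u/2) — it is the derivative of the product v*r.
Check: d/du[-sqrt(3)*sqrt(u**4 + 6*u**2 + 3)*exp(u/2)/16] = (-sqrt(3)*u**4*exp(u/2) - 4*sqrt(3)*u**3*exp(u/2) - 6*sqrt(3)*u**2*exp(u/2) - 12*sqrt(3)*u*exp(u/2) - 3*sqrt(3)*exp(u/2))/(32*sqrt(u**4 + 6*u**2 + 3)), which equals f(u).

An antiderivative is F(u) = -sqrt(3)*sqrt(u**4 + 6*u**2 + 3)*exp(u/2)/16.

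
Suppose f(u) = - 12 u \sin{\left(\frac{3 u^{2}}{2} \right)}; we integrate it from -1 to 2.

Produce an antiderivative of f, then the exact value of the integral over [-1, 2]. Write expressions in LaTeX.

f matches the chain-rule pattern g'(h)*h' with inner function h(u) = \frac{3 u^{2}}{2}; substituting w = h(u) collapses the integral.
F(u) = 4 \cos{\left(\frac{3 u^{2}}{2} \right)} is an antiderivative of f.
Check: d/du[4 \cos{\left(\frac{3 u^{2}}{2} \right)}] = - 12 u \sin{\left(\frac{3 u^{2}}{2} \right)} = f(u).
F(2) = 4 \cos{\left(6 \right)}; F(-1) = 4 \cos{\left(\frac{3}{2} \right)}.
Integral = F(2) - F(-1) = - 4 \cos{\left(\frac{3}{2} \right)} + 4 \cos{\left(6 \right)}.

Antiderivative: F(u) = 4 \cos{\left(\frac{3 u^{2}}{2} \right)}; value = - 4 \cos{\left(\frac{3}{2} \right)} + 4 \cos{\left(6 \right)}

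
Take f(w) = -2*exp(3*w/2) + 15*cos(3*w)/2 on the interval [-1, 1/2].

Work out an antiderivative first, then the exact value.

Antiderivative: F(w) = -(8*exp(3*w/2) - 15*sin(3*w))/6; value = -4*exp(3/4)/3 + 4*exp(-3/2)/3 + 5*sin(3)/2 + 5*sin(3/2)/2

The integrand splits into summands that can be handled one at a time.
F(w) = -(8*exp(3*w/2) - 15*sin(3*w))/6 is an antiderivative of f.
Check: d/dw[-(8*exp(3*w/2) - 15*sin(3*w))/6] = -2*exp(3*w/2) + 15*cos(3*w)/2 = f(w).
F(1/2) = -4*exp(3/4)/3 + 5*sin(3/2)/2; F(-1) = -5*sin(3)/2 - 4*exp(-3/2)/3.
Integral = F(1/2) - F(-1) = -4*exp(3/4)/3 + 4*exp(-3/2)/3 + 5*sin(3)/2 + 5*sin(3/2)/2.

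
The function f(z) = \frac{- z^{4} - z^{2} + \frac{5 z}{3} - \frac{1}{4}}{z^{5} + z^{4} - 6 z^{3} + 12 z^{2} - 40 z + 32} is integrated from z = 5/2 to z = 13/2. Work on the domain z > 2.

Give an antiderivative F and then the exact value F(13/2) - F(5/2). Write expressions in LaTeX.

Antiderivative: F(z) = \frac{- 10150 \log{\left(z - 2 \right)} + 672 \log{\left(z - 1 \right)} - 13388 \log{\left(z + 4 \right)} - 2967 \log{\left(z^{2} + 4 \right)} - 2562 \operatorname{atan}{\left(\frac{z}{2} \right)}}{28800}; value = - \frac{3347 \log{\left(\frac{21}{2} \right)}}{7200} - \frac{203 \log{\left(\frac{9}{2} \right)}}{576} - \frac{989 \log{\left(\frac{185}{4} \right)}}{9600} - \frac{203 \log{\left(2 \right)}}{576} - \frac{427 \operatorname{atan}{\left(\frac{13}{4} \right)}}{4800} - \frac{7 \log{\left(\frac{3}{2} \right)}}{300} + \frac{7 \log{\left(\frac{11}{2} \right)}}{300} + \frac{427 \operatorname{atan}{\left(\frac{5}{4} \right)}}{4800} + \frac{989 \log{\left(\frac{41}{4} \right)}}{9600} + \frac{3347 \log{\left(\frac{13}{2} \right)}}{7200}

Factor the denominator (12 \left(z - 2\right) \left(z - 1\right) \left(z + 4\right) \left(z^{2} + 4\right)) and decompose: f = - \frac{989 z + 854}{4800 \left(z^{2} + 4\right)} - \frac{3347}{7200 \left(z + 4\right)} + \frac{7}{300 \left(z - 1\right)} - \frac{203}{576 \left(z - 2\right)}; each piece integrates to a log, atan, or power term.
F(z) = \frac{- 10150 \log{\left(z - 2 \right)} + 672 \log{\left(z - 1 \right)} - 13388 \log{\left(z + 4 \right)} - 2967 \log{\left(z^{2} + 4 \right)} - 2562 \operatorname{atan}{\left(\frac{z}{2} \right)}}{28800} is an antiderivative of f.
Check: d/dz[\frac{- 10150 \log{\left(z - 2 \right)} + 672 \log{\left(z - 1 \right)} - 13388 \log{\left(z + 4 \right)} - 2967 \log{\left(z^{2} + 4 \right)} - 2562 \operatorname{atan}{\left(\frac{z}{2} \right)}}{28800}] = \frac{- 12 z^{4} - 12 z^{2} + 20 z - 3}{12 z^{5} + 12 z^{4} - 72 z^{3} + 144 z^{2} - 480 z + 384}, which equals f(z).
F(13/2) = - \frac{3347 \log{\left(\frac{21}{2} \right)}}{7200} - \frac{203 \log{\left(\frac{9}{2} \right)}}{576} - \frac{989 \log{\left(\frac{185}{4} \right)}}{9600} - \frac{427 \operatorname{atan}{\left(\frac{13}{4} \right)}}{4800} + \frac{7 \log{\left(\frac{11}{2} \right)}}{300}; F(5/2) = - \frac{3347 \log{\left(\frac{13}{2} \right)}}{7200} - \frac{989 \log{\left(\frac{41}{4} \right)}}{9600} - \frac{427 \operatorname{atan}{\left(\frac{5}{4} \right)}}{4800} + \frac{7 \log{\left(\frac{3}{2} \right)}}{300} + \frac{203 \log{\left(2 \right)}}{576}.
Integral = F(13/2) - F(5/2) = - \frac{3347 \log{\left(\frac{21}{2} \right)}}{7200} - \frac{203 \log{\left(\frac{9}{2} \right)}}{576} - \frac{989 \log{\left(\frac{185}{4} \right)}}{9600} - \frac{203 \log{\left(2 \right)}}{576} - \frac{427 \operatorname{atan}{\left(\frac{13}{4} \right)}}{4800} - \frac{7 \log{\left(\frac{3}{2} \right)}}{300} + \frac{7 \log{\left(\frac{11}{2} \right)}}{300} + \frac{427 \operatorname{atan}{\left(\frac{5}{4} \right)}}{4800} + \frac{989 \log{\left(\frac{41}{4} \right)}}{9600} + \frac{3347 \log{\left(\frac{13}{2} \right)}}{7200}.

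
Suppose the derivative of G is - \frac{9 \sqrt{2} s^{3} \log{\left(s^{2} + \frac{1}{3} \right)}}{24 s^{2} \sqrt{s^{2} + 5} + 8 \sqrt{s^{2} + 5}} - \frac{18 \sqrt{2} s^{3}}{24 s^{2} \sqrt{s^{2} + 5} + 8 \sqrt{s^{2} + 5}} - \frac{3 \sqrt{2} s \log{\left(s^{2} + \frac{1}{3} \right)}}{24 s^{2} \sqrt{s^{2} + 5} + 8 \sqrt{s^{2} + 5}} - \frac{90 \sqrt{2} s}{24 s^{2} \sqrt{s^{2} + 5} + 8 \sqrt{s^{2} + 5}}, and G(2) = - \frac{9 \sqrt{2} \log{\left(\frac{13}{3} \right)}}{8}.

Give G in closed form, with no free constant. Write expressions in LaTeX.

Recognize the product-rule pattern: G'(s) = u'v + uv' with u = - \frac{3 \sqrt{\frac{s^{2}}{2} + \frac{5}{2}}}{4}, v = \log{\left(s^{2} + \frac{1}{3} \right)}, so integration by parts undoes it.
A general antiderivative is - \frac{3 \sqrt{\frac{s^{2}}{2} + \frac{5}{2}} \log{\left(s^{2} + \frac{1}{3} \right)}}{4} + C.
The condition gives C = - \frac{9 \sqrt{2} \log{\left(\frac{13}{3} \right)}}{8} - (- \frac{9 \sqrt{2} \log{\left(\frac{13}{3} \right)}}{8}) = 0.
So G(s) = - \frac{3 \sqrt{2} \sqrt{s^{2} + 5} \log{\left(s^{2} + \frac{1}{3} \right)}}{8}.
Check: d/ds[- \frac{3 \sqrt{2} \sqrt{s^{2} + 5} \log{\left(s^{2} + \frac{1}{3} \right)}}{8}] = \frac{- 9 \sqrt{2} s^{3} \log{\left(s^{2} + \frac{1}{3} \right)} - 18 \sqrt{2} s^{3} - 3 \sqrt{2} s \log{\left(s^{2} + \frac{1}{3} \right)} - 90 \sqrt{2} s}{24 s^{2} \sqrt{s^{2} + 5} + 8 \sqrt{s^{2} + 5}}, which equals G'(s).

G(s) = - \frac{3 \sqrt{2} \sqrt{s^{2} + 5} \log{\left(s^{2} + \frac{1}{3} \right)}}{8}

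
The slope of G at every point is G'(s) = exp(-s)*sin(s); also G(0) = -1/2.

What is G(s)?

A first test for any G(s): its s-derivative must equal the given G'(s).
A general antiderivative is -exp(-s)*sin(s)/2 - exp(-s)*cos(s)/2 + C.
The condition gives C = -1/2 - (-1/2) = 0.
So G(s) = -(sin(s) + cos(s))*exp(-s)/2.
Check: d/ds[-(sin(s) + cos(s))*exp(-s)/2] = exp(-s)*sin(s) = G'(s).

G(s) = -(sin(s) + cos(s))*exp(-s)/2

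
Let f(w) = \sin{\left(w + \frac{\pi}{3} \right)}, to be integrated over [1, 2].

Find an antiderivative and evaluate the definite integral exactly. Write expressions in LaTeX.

Recover f(w) by differentiating a candidate F(w); any mismatch rules it out.
F(w) = - \cos{\left(w + \frac{\pi}{3} \right)} is an antiderivative of f.
Check: d/dw[- \cos{\left(w + \frac{\pi}{3} \right)}] = \sin{\left(w + \frac{\pi}{3} \right)} = f(w).
F(2) = - \cos{\left(\frac{\pi}{3} + 2 \right)}; F(1) = - \cos{\left(1 + \frac{\pi}{3} \right)}.
Integral = F(2) - F(1) = \cos{\left(1 + \frac{\pi}{3} \right)} - \cos{\left(\frac{\pi}{3} + 2 \right)}.

Antiderivative: F(w) = - \cos{\left(w + \frac{\pi}{3} \right)}; value = \cos{\left(1 + \frac{\pi}{3} \right)} - \cos{\left(\frac{\pi}{3} + 2 \right)}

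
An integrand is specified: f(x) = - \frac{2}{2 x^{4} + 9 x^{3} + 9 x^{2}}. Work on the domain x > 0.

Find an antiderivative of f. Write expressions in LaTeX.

An antiderivative is F(x) = \frac{6 x \log{\left(x \right)} - 8 x \log{\left(x + \frac{3}{2} \right)} + 2 x \log{\left(x + 3 \right)} + 6}{27 x}.

Factor the denominator (x^{2} \left(x + 3\right) \left(2 x + 3\right)) and decompose: f = - \frac{16}{27 \left(2 x + 3\right)} + \frac{2}{27 \left(x + 3\right)} + \frac{2}{9 x} - \frac{2}{9 x^{2}}; each piece integrates to a log, atan, or power term.
Check: d/dx[\frac{6 x \log{\left(x \right)} - 8 x \log{\left(x + \frac{3}{2} \right)} + 2 x \log{\left(x + 3 \right)} + 6}{27 x}] = - \frac{2}{2 x^{4} + 9 x^{3} + 9 x^{2}} = f(x).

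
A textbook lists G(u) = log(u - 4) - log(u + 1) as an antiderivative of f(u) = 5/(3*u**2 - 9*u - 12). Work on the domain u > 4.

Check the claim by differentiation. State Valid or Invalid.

Invalid: d/du[G] - f = 10/(3*u**2 - 9*u - 12), which is not 0.

d/du[G] = 5/(u**2 - 3*u - 4)
d/du[G] - f(u) = 10/(3*u**2 - 9*u - 12) != 0.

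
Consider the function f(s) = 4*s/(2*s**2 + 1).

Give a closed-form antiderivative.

The substitution u = 3*s**2 + 3/2 works: f is exactly (dF/du)*(du/ds) for that inner function.
Check: d/ds[log(3*s**2 + 3/2)] = 4*s/(2*s**2 + 1) = f(s).

An antiderivative is F(s) = log(3*s**2 + 3/2).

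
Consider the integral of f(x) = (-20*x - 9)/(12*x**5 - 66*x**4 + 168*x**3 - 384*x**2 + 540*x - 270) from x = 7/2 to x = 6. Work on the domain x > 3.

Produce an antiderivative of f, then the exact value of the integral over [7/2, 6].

Antiderivative: F(x) = -23*log(x - 3)/168 + 52*log(x - 3/2)/87 - 29*log(x - 1)/72 - 53*log(x**2 + 5)/1827 - 607*sqrt(5)*atan(sqrt(5)*x/5)/36540; value = -29*log(5)/72 - 1193*log(2)/1624 - 23*log(3)/168 - 53*log(41)/1827 - 607*sqrt(5)*atan(6*sqrt(5)/5)/36540 + 607*sqrt(5)*atan(7*sqrt(5)/10)/36540 + 53*log(69/4)/1827 + 29*log(5/2)/72 + 52*log(9/2)/87

The denominator factors as 6*(x - 3)*(x - 1)*(2*x - 3)*(x**2 + 5); partial fractions split f into directly integrable pieces: -(424*x + 607)/(7308*(x**2 + 5)) + 104/(87*(2*x - 3)) - 29/(72*(x - 1)) - 23/(168*(x - 3)).
F(x) = -23*log(x - 3)/168 + 52*log(x - 3/2)/87 - 29*log(x - 1)/72 - 53*log(x**2 + 5)/1827 - 607*sqrt(5)*atan(sqrt(5)*x/5)/36540 is an antiderivative of f.
Check: d/dx[-23*log(x - 3)/168 + 52*log(x - 3/2)/87 - 29*log(x - 1)/72 - 53*log(x**2 + 5)/1827 - 607*sqrt(5)*atan(sqrt(5)*x/5)/36540] = (-20*x - 9)/(12*x**5 - 66*x**4 + 168*x**3 - 384*x**2 + 540*x - 270) = f(x).
F(6) = -29*log(5)/72 - 23*log(3)/168 - 53*log(41)/1827 - 607*sqrt(5)*atan(6*sqrt(5)/5)/36540 + 52*log(9/2)/87; F(7/2) = -29*log(5/2)/72 - 53*log(69/4)/1827 - 607*sqrt(5)*atan(7*sqrt(5)/10)/36540 + 1193*log(2)/1624.
Integral = F(6) - F(7/2) = -29*log(5)/72 - 1193*log(2)/1624 - 23*log(3)/168 - 53*log(41)/1827 - 607*sqrt(5)*atan(6*sqrt(5)/5)/36540 + 607*sqrt(5)*atan(7*sqrt(5)/10)/36540 + 53*log(69/4)/1827 + 29*log(5/2)/72 + 52*log(9/2)/87.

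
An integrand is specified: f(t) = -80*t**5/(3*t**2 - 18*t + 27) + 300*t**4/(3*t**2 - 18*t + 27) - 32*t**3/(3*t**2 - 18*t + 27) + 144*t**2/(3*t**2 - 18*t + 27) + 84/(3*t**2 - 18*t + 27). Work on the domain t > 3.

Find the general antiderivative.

F(t) = 4*(-5*t**5/3 - 4*t**3/3 - 3*t/2 - 5/2)/(t - 3) + C

Recognize the product-rule pattern: f = u'v + uv' with u = 4/(t - 3), v = -5*t**5/3 - 4*t**3/3 - 3*t/2 - 5/2, so integration by parts undoes it.
Check: d/dt[4*(-5*t**5/3 - 4*t**3/3 - 3*t/2 - 5/2)/(t - 3)] = (-80*t**5 + 300*t**4 - 32*t**3 + 144*t**2 + 84)/(3*t**2 - 18*t + 27), which equals f(t).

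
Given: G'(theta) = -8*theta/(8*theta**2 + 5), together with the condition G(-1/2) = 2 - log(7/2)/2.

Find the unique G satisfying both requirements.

G'(theta) matches the chain-rule pattern g'(h)*h' with inner function h(theta) = 4*theta**2 + 5/2; substituting u = h(theta) collapses the integral.
A general antiderivative is -log(4*theta**2 + 5/2)/2 + C.
The condition gives C = 2 - log(7/2)/2 - (-log(7/2)/2) = 2.
So G(theta) = -(log(4*theta**2 + 5/2) - 4)/2.
Check: d/dtheta[-(log(4*theta**2 + 5/2) - 4)/2] = -8*theta/(8*theta**2 + 5) = G'(theta).

G(theta) = -(log(4*theta**2 + 5/2) - 4)/2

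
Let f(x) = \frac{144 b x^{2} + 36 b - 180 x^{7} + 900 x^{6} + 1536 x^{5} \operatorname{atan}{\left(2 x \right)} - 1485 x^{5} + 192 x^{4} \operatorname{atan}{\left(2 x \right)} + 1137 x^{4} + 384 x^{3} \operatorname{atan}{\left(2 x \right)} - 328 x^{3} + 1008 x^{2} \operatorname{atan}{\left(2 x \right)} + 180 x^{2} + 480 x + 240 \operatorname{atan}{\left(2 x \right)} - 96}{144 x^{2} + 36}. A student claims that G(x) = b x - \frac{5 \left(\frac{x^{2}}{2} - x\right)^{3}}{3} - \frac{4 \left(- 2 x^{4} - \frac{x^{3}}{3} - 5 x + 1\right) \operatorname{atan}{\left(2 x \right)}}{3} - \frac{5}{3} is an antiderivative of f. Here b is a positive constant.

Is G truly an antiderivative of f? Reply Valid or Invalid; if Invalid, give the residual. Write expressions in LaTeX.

d/dx[G] = \frac{144 b x^{2} + 36 b - 180 x^{7} + 900 x^{6} + 1536 x^{5} \operatorname{atan}{\left(2 x \right)} - 1485 x^{5} + 192 x^{4} \operatorname{atan}{\left(2 x \right)} + 1137 x^{4} + 384 x^{3} \operatorname{atan}{\left(2 x \right)} - 328 x^{3} + 1008 x^{2} \operatorname{atan}{\left(2 x \right)} + 180 x^{2} + 480 x + 240 \operatorname{atan}{\left(2 x \right)} - 96}{144 x^{2} + 36}
This equals f(x) exactly, so the claim holds.

Valid - differentiating G returns exactly f.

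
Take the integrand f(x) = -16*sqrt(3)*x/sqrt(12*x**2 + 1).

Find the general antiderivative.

F(x) = -4*sqrt(3)*sqrt(12*x**2 + 1)/3 + C

The substitution u = 4*x**2 + 1/3 works: f is exactly (dF/du)*(du/dx) for that inner function.
Check: d/dx[-4*sqrt(3)*sqrt(12*x**2 + 1)/3] = -16*sqrt(3)*x/sqrt(12*x**2 + 1) = f(x).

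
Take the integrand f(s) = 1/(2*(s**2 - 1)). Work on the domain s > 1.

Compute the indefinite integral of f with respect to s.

The denominator factors as 2*(s - 1)*(s + 1); partial fractions split f into directly integrable pieces: -1/(4*(s + 1)) + 1/(4*(s - 1)).
Check: d/ds[log(s - 1)/4 - log(s + 1)/4] = 1/(2*s**2 - 2), which equals f(s).

F(s) = log(s - 1)/4 - log(s + 1)/4 + C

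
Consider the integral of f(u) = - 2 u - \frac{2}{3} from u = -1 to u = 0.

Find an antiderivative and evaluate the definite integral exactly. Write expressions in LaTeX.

A candidate is checked by its d/du: the result must match f(u).
F(u) = - u^{2} - \frac{2 u}{3} is an antiderivative of f.
Check: d/du[- u^{2} - \frac{2 u}{3}] = - 2 u - \frac{2}{3} = f(u).
F(0) = 0; F(-1) = - \frac{1}{3}.
Integral = F(0) - F(-1) = \frac{1}{3}.

Antiderivative: F(u) = - u^{2} - \frac{2 u}{3}; value = \frac{1}{3}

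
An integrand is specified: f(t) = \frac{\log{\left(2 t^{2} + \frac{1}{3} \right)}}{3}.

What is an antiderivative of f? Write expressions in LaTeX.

An antiderivative is F(t) = \frac{3 t \log{\left(2 t^{2} + \frac{1}{3} \right)} - 6 t + \sqrt{6} \operatorname{atan}{\left(\sqrt{6} t \right)}}{9}.

Check any antiderivative F(t) by computing F'(t) and comparing it with f(t).
Check: d/dt[\frac{3 t \log{\left(2 t^{2} + \frac{1}{3} \right)} - 6 t + \sqrt{6} \operatorname{atan}{\left(\sqrt{6} t \right)}}{9}] = \frac{\log{\left(2 t^{2} + \frac{1}{3} \right)}}{3} = f(t).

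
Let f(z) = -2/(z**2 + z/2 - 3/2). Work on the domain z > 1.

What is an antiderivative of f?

Factor the denominator ((z - 1)*(2*z + 3)) and decompose: f = 8/(5*(2*z + 3)) - 4/(5*(z - 1)); each piece integrates to a log, atan, or power term.
Check: d/dz[-4*log(z - 1)/5 + 4*log(z + 3/2)/5] = -4/(2*z**2 + z - 3), which equals f(z).

An antiderivative is F(z) = -4*log(z - 1)/5 + 4*log(z + 3/2)/5.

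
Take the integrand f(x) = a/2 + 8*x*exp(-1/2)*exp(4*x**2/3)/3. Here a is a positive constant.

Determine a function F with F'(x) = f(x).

For F(x) to be correct the identity F'(x) - f(x) = 0 must hold.
Check: d/dx[(a*x + 2*exp(-1/2)*exp(4*x**2/3))/2] = (3*a*exp(1/2) + 16*x*exp(4*x**2/3))*exp(-1/2)/6, which equals f(x).

An antiderivative is F(x) = (a*x + 2*exp(-1/2)*exp(4*x**2/3))/2.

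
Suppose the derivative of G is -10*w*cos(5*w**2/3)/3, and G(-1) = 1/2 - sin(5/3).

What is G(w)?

G'(w) matches the chain-rule pattern g'(h)*h' with inner function h(w) = 5*w**2/3; substituting u = h(w) collapses the integral.
A general antiderivative is -sin(5*w**2/3) + C.
The condition gives C = 1/2 - sin(5/3) - (-sin(5/3)) = 1/2.
So G(w) = -(2*sin(5*w**2/3) - 1)/2.
Check: d/dw[-(2*sin(5*w**2/3) - 1)/2] = -10*w*cos(5*w**2/3)/3 = G'(w).

G(w) = -(2*sin(5*w**2/3) - 1)/2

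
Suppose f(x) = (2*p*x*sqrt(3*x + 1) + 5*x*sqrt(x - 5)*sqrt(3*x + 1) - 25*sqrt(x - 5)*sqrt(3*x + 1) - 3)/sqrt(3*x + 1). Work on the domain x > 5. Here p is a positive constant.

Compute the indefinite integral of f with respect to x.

An antiderivative F(x) passes only if d/dx[F] lands on f(x) exactly.
Check: d/dx[p*x**2 + 2*x**2*sqrt(x - 5) - 20*x*sqrt(x - 5) + 50*sqrt(x - 5) - 2*sqrt(3*x + 1)] = (2*p*x*sqrt(x - 5)*sqrt(3*x + 1) + 5*x**2*sqrt(3*x + 1) - 50*x*sqrt(3*x + 1) - 3*sqrt(x - 5) + 125*sqrt(3*x + 1))/(sqrt(x - 5)*sqrt(3*x + 1)), which equals f(x).

F(x) = p*x**2 + 2*x**2*sqrt(x - 5) - 20*x*sqrt(x - 5) + 50*sqrt(x - 5) - 2*sqrt(3*x + 1) + C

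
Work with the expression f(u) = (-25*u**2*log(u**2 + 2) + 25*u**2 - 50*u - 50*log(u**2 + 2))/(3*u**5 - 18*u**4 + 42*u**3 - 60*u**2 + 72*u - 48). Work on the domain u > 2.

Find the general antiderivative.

Recognize the product-rule pattern: f = v'r + vr' with v = 25/(6*(u - 2)**2), r = log(u**2 + 2), so integration by parts undoes it.
Check: d/du[25*log(u**2 + 2)/(6*(u - 2)**2)] = (-25*u**2*log(u**2 + 2) + 25*u**2 - 50*u - 50*log(u**2 + 2))/(3*u**5 - 18*u**4 + 42*u**3 - 60*u**2 + 72*u - 48) = f(u).

F(u) = 25*log(u**2 + 2)/(6*(u - 2)**2) + C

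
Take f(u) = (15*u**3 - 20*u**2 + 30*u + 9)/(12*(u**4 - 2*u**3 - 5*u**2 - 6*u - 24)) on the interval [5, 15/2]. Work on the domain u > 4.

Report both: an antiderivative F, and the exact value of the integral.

The denominator factors as 12*(u - 4)*(u + 2)*(u**2 + 3); partial fractions split f into directly integrable pieces: (101*u - 223)/(532*(u**2 + 3)) + 251/(504*(u + 2)) + 769/(1368*(u - 4)).
F(u) = 769*log(u - 4)/1368 + 251*log(u + 2)/504 + 101*log(u**2 + 3)/1064 - 223*sqrt(3)*atan(sqrt(3)*u/3)/1596 is an antiderivative of f.
Check: d/du[769*log(u - 4)/1368 + 251*log(u + 2)/504 + 101*log(u**2 + 3)/1064 - 223*sqrt(3)*atan(sqrt(3)*u/3)/1596] = (15*u**3 - 20*u**2 + 30*u + 9)/(12*u**4 - 24*u**3 - 60*u**2 - 72*u - 288), which equals f(u).
F(15/2) = -223*sqrt(3)*atan(5*sqrt(3)/2)/1596 + 101*log(237/4)/1064 + 769*log(7/2)/1368 + 251*log(19/2)/504; F(5) = -223*sqrt(3)*atan(5*sqrt(3)/3)/1596 + 101*log(28)/1064 + 251*log(7)/504.
Integral = F(15/2) - F(5) = -251*log(7)/504 - 223*sqrt(3)*atan(5*sqrt(3)/2)/1596 - 101*log(28)/1064 + 223*sqrt(3)*atan(5*sqrt(3)/3)/1596 + 101*log(237/4)/1064 + 769*log(7/2)/1368 + 251*log(19/2)/504.

Antiderivative: F(u) = 769*log(u - 4)/1368 + 251*log(u + 2)/504 + 101*log(u**2 + 3)/1064 - 223*sqrt(3)*atan(sqrt(3)*u/3)/1596; value = -251*log(7)/504 - 223*sqrt(3)*atan(5*sqrt(3)/2)/1596 - 101*log(28)/1064 + 223*sqrt(3)*atan(5*sqrt(3)/3)/1596 + 101*log(237/4)/1064 + 769*log(7/2)/1368 + 251*log(19/2)/504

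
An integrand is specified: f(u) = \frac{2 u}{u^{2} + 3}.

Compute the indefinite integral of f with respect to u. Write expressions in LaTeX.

F(u) = \log{\left(2 u^{2} + 6 \right)} + C

f matches the chain-rule pattern g'(h)*h' with inner function h(u) = 2 u^{2} + 6; substituting w = h(u) collapses the integral.
Check: d/du[\log{\left(2 u^{2} + 6 \right)}] = \frac{2 u}{u^{2} + 3} = f(u).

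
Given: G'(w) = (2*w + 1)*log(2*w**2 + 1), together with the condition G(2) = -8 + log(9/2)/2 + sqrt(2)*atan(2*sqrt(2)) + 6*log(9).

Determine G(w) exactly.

Differentiate the proposed G(w) back; it has to land on the given G'(w).
A general antiderivative is -w**2 - 2*w + (w**2 + w)*log(2*w**2 + 1) + log(w**2 + 1/2)/2 + sqrt(2)*atan(sqrt(2)*w) + C.
The condition gives C = -8 + log(9/2)/2 + sqrt(2)*atan(2*sqrt(2)) + 6*log(9) - (-8 + log(9/2)/2 + sqrt(2)*atan(2*sqrt(2)) + 6*log(9)) = 0.
So G(w) = (2*w**2*log(2*w**2 + 1) - 2*w**2 + 2*w*log(2*w**2 + 1) - 4*w + log(w**2 + 1/2) + 2*sqrt(2)*atan(sqrt(2)*w))/2.
Check: d/dw[(2*w**2*log(2*w**2 + 1) - 2*w**2 + 2*w*log(2*w**2 + 1) - 4*w + log(w**2 + 1/2) + 2*sqrt(2)*atan(sqrt(2)*w))/2] = 2*w*log(2*w**2 + 1) + log(2*w**2 + 1), which equals G'(w).

G(w) = (2*w**2*log(2*w**2 + 1) - 2*w**2 + 2*w*log(2*w**2 + 1) - 4*w + log(w**2 + 1/2) + 2*sqrt(2)*atan(sqrt(2)*w))/2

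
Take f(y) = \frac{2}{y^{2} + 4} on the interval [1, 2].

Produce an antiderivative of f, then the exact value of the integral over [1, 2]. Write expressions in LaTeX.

Antiderivative: F(y) = \operatorname{atan}{\left(\frac{y}{2} \right)}; value = - \operatorname{atan}{\left(\frac{1}{2} \right)} + \frac{\pi}{4}

Whatever form F(y) takes, F'(y) = f(y) is non-negotiable.
F(y) = \operatorname{atan}{\left(\frac{y}{2} \right)} is an antiderivative of f.
Check: d/dy[\operatorname{atan}{\left(\frac{y}{2} \right)}] = \frac{2}{y^{2} + 4} = f(y).
F(2) = \frac{\pi}{4}; F(1) = \operatorname{atan}{\left(\frac{1}{2} \right)}.
Integral = F(2) - F(1) = - \operatorname{atan}{\left(\frac{1}{2} \right)} + \frac{\pi}{4}.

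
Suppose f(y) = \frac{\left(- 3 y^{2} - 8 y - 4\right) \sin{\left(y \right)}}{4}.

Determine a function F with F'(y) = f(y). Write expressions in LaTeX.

An antiderivative is F(y) = \frac{3 y^{2} \cos{\left(y \right)}}{4} - \frac{3 y \sin{\left(y \right)}}{2} + 2 y \cos{\left(y \right)} - 2 \sin{\left(y \right)} - \frac{\cos{\left(y \right)}}{2}.

Whatever form F(y) takes, F'(y) = f(y) is non-negotiable.
Check: d/dy[\frac{3 y^{2} \cos{\left(y \right)}}{4} - \frac{3 y \sin{\left(y \right)}}{2} + 2 y \cos{\left(y \right)} - 2 \sin{\left(y \right)} - \frac{\cos{\left(y \right)}}{2}] = - \frac{3 y^{2} \sin{\left(y \right)}}{4} - 2 y \sin{\left(y \right)} - \sin{\left(y \right)}, which equals f(y).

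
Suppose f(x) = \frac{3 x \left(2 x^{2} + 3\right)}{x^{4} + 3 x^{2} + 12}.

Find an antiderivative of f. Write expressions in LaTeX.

An antiderivative is F(x) = \frac{3 \log{\left(\frac{x^{4}}{2} + \frac{3 x^{2}}{2} + 6 \right)}}{2}.

The substitution u = \frac{x^{4}}{2} + \frac{3 x^{2}}{2} + 6 works: f is exactly (dF/du)*(du/dx) for that inner function.
Check: d/dx[\frac{3 \log{\left(\frac{x^{4}}{2} + \frac{3 x^{2}}{2} + 6 \right)}}{2}] = \frac{6 x^{3} + 9 x}{x^{4} + 3 x^{2} + 12}, which equals f(x).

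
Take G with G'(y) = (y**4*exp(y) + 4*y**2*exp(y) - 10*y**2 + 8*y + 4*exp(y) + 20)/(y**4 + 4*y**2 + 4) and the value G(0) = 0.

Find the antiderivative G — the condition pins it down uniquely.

G(y) = (y**2 + 10*y + (y**2 + 2)*exp(y) - 2)/(y**2 + 2)

Whatever form G(y) takes, its d/dy must return the stated G'(y).
A general antiderivative is (5*y - 2)/(y**2/2 + 1) + exp(y) + C.
The condition gives C = 0 - (-1) = 1.
So G(y) = (y**2 + 10*y + (y**2 + 2)*exp(y) - 2)/(y**2 + 2).
Check: d/dy[(y**2 + 10*y + (y**2 + 2)*exp(y) - 2)/(y**2 + 2)] = (y**4*exp(y) + 4*y**2*exp(y) - 10*y**2 + 8*y + 4*exp(y) + 20)/(y**4 + 4*y**2 + 4) = G'(y).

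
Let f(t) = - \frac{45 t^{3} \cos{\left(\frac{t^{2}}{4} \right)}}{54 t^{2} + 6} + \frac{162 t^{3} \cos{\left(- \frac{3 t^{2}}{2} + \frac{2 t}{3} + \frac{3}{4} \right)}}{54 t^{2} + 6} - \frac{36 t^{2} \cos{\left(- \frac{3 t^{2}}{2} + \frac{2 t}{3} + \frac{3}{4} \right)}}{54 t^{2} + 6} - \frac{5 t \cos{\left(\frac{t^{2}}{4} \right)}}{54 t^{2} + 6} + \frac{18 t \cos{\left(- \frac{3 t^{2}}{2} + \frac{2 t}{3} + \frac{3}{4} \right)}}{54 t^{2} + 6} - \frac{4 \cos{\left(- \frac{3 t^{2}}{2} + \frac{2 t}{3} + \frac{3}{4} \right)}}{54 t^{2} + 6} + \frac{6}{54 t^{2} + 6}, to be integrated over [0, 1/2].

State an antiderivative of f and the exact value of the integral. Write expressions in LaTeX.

Antiderivative: F(t) = \frac{- 5 \sin{\left(\frac{t^{2}}{4} \right)} - 3 \sin{\left(- \frac{3 t^{2}}{2} + \frac{2 t}{3} + \frac{3}{4} \right)} + \operatorname{atan}{\left(3 t \right)}}{3}; value = - \sin{\left(\frac{17}{24} \right)} - \frac{5 \sin{\left(\frac{1}{16} \right)}}{3} + \frac{\operatorname{atan}{\left(\frac{3}{2} \right)}}{3} + \sin{\left(\frac{3}{4} \right)}

The integrand splits into summands that can be handled one at a time.
F(t) = \frac{- 5 \sin{\left(\frac{t^{2}}{4} \right)} - 3 \sin{\left(- \frac{3 t^{2}}{2} + \frac{2 t}{3} + \frac{3}{4} \right)} + \operatorname{atan}{\left(3 t \right)}}{3} is an antiderivative of f.
Check: d/dt[\frac{- 5 \sin{\left(\frac{t^{2}}{4} \right)} - 3 \sin{\left(- \frac{3 t^{2}}{2} + \frac{2 t}{3} + \frac{3}{4} \right)} + \operatorname{atan}{\left(3 t \right)}}{3}] = \frac{- 45 t^{3} \cos{\left(\frac{t^{2}}{4} \right)} + 162 t^{3} \cos{\left(- \frac{3 t^{2}}{2} + \frac{2 t}{3} + \frac{3}{4} \right)} - 36 t^{2} \cos{\left(- \frac{3 t^{2}}{2} + \frac{2 t}{3} + \frac{3}{4} \right)} - 5 t \cos{\left(\frac{t^{2}}{4} \right)} + 18 t \cos{\left(- \frac{3 t^{2}}{2} + \frac{2 t}{3} + \frac{3}{4} \right)} - 4 \cos{\left(- \frac{3 t^{2}}{2} + \frac{2 t}{3} + \frac{3}{4} \right)} + 6}{54 t^{2} + 6}, which equals f(t).
F(1/2) = - \sin{\left(\frac{17}{24} \right)} - \frac{5 \sin{\left(\frac{1}{16} \right)}}{3} + \frac{\operatorname{atan}{\left(\frac{3}{2} \right)}}{3}; F(0) = - \sin{\left(\frac{3}{4} \right)}.
Integral = F(1/2) - F(0) = - \sin{\left(\frac{17}{24} \right)} - \frac{5 \sin{\left(\frac{1}{16} \right)}}{3} + \frac{\operatorname{atan}{\left(\frac{3}{2} \right)}}{3} + \sin{\left(\frac{3}{4} \right)}.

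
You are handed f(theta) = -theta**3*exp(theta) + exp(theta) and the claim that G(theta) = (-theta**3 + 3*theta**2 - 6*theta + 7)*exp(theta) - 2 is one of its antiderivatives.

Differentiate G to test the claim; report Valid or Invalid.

Valid: G'(theta) = f(theta).

d/dtheta[G] = -theta**3*exp(theta) + exp(theta)
This equals f(theta) exactly, so the claim holds.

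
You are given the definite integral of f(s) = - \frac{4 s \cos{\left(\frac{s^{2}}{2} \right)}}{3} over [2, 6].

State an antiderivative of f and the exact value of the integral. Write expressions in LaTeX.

The substitution u = \frac{s^{2}}{2} works: f is exactly (dF/du)*(du/ds) for that inner function.
F(s) = - \frac{4 \sin{\left(\frac{s^{2}}{2} \right)}}{3} is an antiderivative of f.
Check: d/ds[- \frac{4 \sin{\left(\frac{s^{2}}{2} \right)}}{3}] = - \frac{4 s \cos{\left(\frac{s^{2}}{2} \right)}}{3} = f(s).
F(6) = - \frac{4 \sin{\left(18 \right)}}{3}; F(2) = - \frac{4 \sin{\left(2 \right)}}{3}.
Integral = F(6) - F(2) = - \frac{4 \sin{\left(18 \right)}}{3} + \frac{4 \sin{\left(2 \right)}}{3}.

Antiderivative: F(s) = - \frac{4 \sin{\left(\frac{s^{2}}{2} \right)}}{3}; value = - \frac{4 \sin{\left(18 \right)}}{3} + \frac{4 \sin{\left(2 \right)}}{3}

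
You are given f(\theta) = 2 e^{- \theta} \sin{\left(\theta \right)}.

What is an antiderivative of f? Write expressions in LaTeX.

An antiderivative F(\theta) passes only if d/d\theta[F] lands on f(\theta) exactly.
Check: d/d\theta[- \left(\sin{\left(\theta \right)} + \cos{\left(\theta \right)}\right) e^{- \theta}] = 2 e^{- \theta} \sin{\left(\theta \right)} = f(\theta).

An antiderivative is F(\theta) = - \left(\sin{\left(\theta \right)} + \cos{\left(\theta \right)}\right) e^{- \theta}.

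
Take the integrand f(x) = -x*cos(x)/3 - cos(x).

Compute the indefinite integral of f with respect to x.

Integrate term by term and add the pieces.
Check: d/dx[-x*sin(x)/3 - sin(x) - cos(x)/3] = -x*cos(x)/3 - cos(x) = f(x).

F(x) = -x*sin(x)/3 - sin(x) - cos(x)/3 + C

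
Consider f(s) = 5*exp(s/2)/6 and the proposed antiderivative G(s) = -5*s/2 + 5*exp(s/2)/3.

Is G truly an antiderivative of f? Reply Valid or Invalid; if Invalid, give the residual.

d/ds[G] = 5*exp(s/2)/6 - 5/2
d/ds[G] - f(s) = -5/2 != 0.

Invalid: d/ds[G] - f = -5/2, which is not 0.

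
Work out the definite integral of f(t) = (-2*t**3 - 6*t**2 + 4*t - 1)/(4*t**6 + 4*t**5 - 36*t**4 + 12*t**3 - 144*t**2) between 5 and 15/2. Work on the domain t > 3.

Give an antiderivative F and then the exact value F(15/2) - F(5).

Antiderivative: F(t) = -47*log(t)/1728 - 97*log(t - 3)/3024 - 15*log(t + 4)/8512 + 167*log(t**2 + 3)/5472 + 25*sqrt(3)*atan(sqrt(3)*t/3)/912 - 1/(144*t); value = -167*log(28)/5472 - 25*sqrt(3)*atan(5*sqrt(3)/3)/912 - 47*log(15/2)/1728 - 97*log(9/2)/3024 - 15*log(23/2)/8512 + 1/2160 + 15*log(9)/8512 + 97*log(2)/3024 + 47*log(5)/1728 + 25*sqrt(3)*atan(5*sqrt(3)/2)/912 + 167*log(237/4)/5472

The denominator factors as 4*t**2*(t - 3)*(t + 4)*(t**2 + 3); partial fractions split f into directly integrable pieces: (167*t + 225)/(2736*(t**2 + 3)) - 15/(8512*(t + 4)) - 97/(3024*(t - 3)) - 47/(1728*t) + 1/(144*t**2).
F(t) = -47*log(t)/1728 - 97*log(t - 3)/3024 - 15*log(t + 4)/8512 + 167*log(t**2 + 3)/5472 + 25*sqrt(3)*atan(sqrt(3)*t/3)/912 - 1/(144*t) is an antiderivative of f.
Check: d/dt[-47*log(t)/1728 - 97*log(t - 3)/3024 - 15*log(t + 4)/8512 + 167*log(t**2 + 3)/5472 + 25*sqrt(3)*atan(sqrt(3)*t/3)/912 - 1/(144*t)] = (-2*t**3 - 6*t**2 + 4*t - 1)/(4*t**6 + 4*t**5 - 36*t**4 + 12*t**3 - 144*t**2) = f(t).
F(15/2) = -47*log(15/2)/1728 - 97*log(9/2)/3024 - 15*log(23/2)/8512 - 1/1080 + 25*sqrt(3)*atan(5*sqrt(3)/2)/912 + 167*log(237/4)/5472; F(5) = -47*log(5)/1728 - 97*log(2)/3024 - 15*log(9)/8512 - 1/720 + 25*sqrt(3)*atan(5*sqrt(3)/3)/912 + 167*log(28)/5472.
Integral = F(15/2) - F(5) = -167*log(28)/5472 - 25*sqrt(3)*atan(5*sqrt(3)/3)/912 - 47*log(15/2)/1728 - 97*log(9/2)/3024 - 15*log(23/2)/8512 + 1/2160 + 15*log(9)/8512 + 97*log(2)/3024 + 47*log(5)/1728 + 25*sqrt(3)*atan(5*sqrt(3)/2)/912 + 167*log(237/4)/5472.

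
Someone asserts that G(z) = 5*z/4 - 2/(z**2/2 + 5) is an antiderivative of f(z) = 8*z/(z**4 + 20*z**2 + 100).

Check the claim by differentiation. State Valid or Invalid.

d/dz[G] = (5*z**4 + 100*z**2 + 32*z + 500)/(4*z**4 + 80*z**2 + 400)
d/dz[G] - f(z) = 5/4 != 0.

Invalid: d/dz[G] - f = 5/4, which is not 0.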